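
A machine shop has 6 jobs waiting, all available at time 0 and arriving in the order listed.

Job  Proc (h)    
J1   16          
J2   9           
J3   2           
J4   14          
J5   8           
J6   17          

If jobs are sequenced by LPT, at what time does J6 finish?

LPT (decreasing processing time): J6 J1 J4 J2 J5 J3.
J6: 0→17

17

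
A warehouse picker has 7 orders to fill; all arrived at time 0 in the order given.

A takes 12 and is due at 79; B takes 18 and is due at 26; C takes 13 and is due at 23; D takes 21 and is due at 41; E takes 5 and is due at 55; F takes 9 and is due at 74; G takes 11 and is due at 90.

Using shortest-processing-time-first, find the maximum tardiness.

48

SPT (increasing processing time): E F G A C B D.
E: 0→5, due 55, tardiness 0
F: 5→14, due 74, tardiness 0
G: 14→25, due 90, tardiness 0
A: 25→37, due 79, tardiness 0
C: 37→50, due 23, tardiness 27
B: 50→68, due 26, tardiness 42
D: 68→89, due 41, tardiness 48
Maximum = 48.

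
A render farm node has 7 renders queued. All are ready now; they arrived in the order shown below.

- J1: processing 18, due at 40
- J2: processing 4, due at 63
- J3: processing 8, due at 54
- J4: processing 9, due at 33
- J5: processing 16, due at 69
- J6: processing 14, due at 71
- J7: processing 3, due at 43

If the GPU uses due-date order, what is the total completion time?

EDD (increasing due date): J4 J1 J7 J3 J2 J5 J6.
J4: 0→9
J1: 9→27
J7: 27→30
J3: 30→38
J2: 38→42
J5: 42→58
J6: 58→72
Sum = 9+27+30+38+42+58+72 = 276.

276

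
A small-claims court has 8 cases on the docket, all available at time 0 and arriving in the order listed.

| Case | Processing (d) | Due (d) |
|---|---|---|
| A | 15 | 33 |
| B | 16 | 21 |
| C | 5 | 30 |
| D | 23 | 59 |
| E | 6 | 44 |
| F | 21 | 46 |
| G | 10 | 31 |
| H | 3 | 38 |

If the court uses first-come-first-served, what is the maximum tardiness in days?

65

FIFO (arrival order): A B C D E F G H.
A: 0→15, due 33, tardiness 0
B: 15→31, due 21, tardiness 10
C: 31→36, due 30, tardiness 6
D: 36→59, due 59, tardiness 0
E: 59→65, due 44, tardiness 21
F: 65→86, due 46, tardiness 40
G: 86→96, due 31, tardiness 65
H: 96→99, due 38, tardiness 61
Maximum = 65.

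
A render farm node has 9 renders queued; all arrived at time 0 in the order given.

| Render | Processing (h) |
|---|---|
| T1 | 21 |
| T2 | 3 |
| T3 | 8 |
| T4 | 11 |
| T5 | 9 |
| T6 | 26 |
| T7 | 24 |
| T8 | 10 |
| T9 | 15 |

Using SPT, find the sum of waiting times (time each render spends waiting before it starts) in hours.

SPT (increasing processing time): T2 T3 T5 T8 T4 T9 T1 T7 T6.
T2: waits 0, runs 0→3
T3: waits 3, runs 3→11
T5: waits 11, runs 11→20
T8: waits 20, runs 20→30
T4: waits 30, runs 30→41
T9: waits 41, runs 41→56
T1: waits 56, runs 56→77
T7: waits 77, runs 77→101
T6: waits 101, runs 101→127
Sum = 0+3+11+20+30+41+56+77+101 = 339.

339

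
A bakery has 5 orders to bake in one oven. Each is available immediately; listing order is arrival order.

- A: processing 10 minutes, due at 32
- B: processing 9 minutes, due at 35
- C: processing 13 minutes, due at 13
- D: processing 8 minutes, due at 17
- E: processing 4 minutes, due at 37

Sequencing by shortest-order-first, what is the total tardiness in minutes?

31

SPT (increasing processing time): E D B A C.
E: 0→4, due 37, tardiness 0
D: 4→12, due 17, tardiness 0
B: 12→21, due 35, tardiness 0
A: 21→31, due 32, tardiness 0
C: 31→44, due 13, tardiness 31
Sum = 0+0+0+0+31 = 31.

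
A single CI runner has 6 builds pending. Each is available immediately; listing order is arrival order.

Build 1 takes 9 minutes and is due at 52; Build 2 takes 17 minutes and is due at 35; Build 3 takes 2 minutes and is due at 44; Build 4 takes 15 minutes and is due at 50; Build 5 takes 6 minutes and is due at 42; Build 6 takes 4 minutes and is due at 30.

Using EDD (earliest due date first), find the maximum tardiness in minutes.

EDD (increasing due date): Build 6 Build 2 Build 5 Build 3 Build 4 Build 1.
Build 6: 0→4, due 30, tardiness 0
Build 2: 4→21, due 35, tardiness 0
Build 5: 21→27, due 42, tardiness 0
Build 3: 27→29, due 44, tardiness 0
Build 4: 29→44, due 50, tardiness 0
Build 1: 44→53, due 52, tardiness 1
Maximum = 1.

1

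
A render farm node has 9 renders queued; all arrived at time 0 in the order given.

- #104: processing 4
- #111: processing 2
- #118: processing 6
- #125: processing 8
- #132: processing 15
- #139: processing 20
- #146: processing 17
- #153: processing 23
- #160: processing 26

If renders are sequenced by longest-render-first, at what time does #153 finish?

LPT (decreasing processing time): #160 #153 #139 #146 #132 #125 #118 #104 #111.
#160: 0→26
#153: 26→49

49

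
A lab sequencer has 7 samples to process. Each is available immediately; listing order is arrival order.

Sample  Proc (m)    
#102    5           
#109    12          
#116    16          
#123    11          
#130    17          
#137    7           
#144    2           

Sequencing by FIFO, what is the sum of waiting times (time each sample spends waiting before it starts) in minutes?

FIFO (arrival order): #102 #109 #116 #123 #130 #137 #144.
#102: waits 0, runs 0→5
#109: waits 5, runs 5→17
#116: waits 17, runs 17→33
#123: waits 33, runs 33→44
#130: waits 44, runs 44→61
#137: waits 61, runs 61→68
#144: waits 68, runs 68→70
Sum = 0+5+17+33+44+61+68 = 228.

228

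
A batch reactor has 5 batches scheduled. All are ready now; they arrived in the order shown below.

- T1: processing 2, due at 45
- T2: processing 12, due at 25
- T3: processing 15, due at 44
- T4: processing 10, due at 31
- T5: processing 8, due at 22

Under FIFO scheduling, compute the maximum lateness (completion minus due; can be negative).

25

FIFO (arrival order): T1 T2 T3 T4 T5.
T1: 0→2, due 45, lateness -43
T2: 2→14, due 25, lateness -11
T3: 14→29, due 44, lateness -15
T4: 29→39, due 31, lateness 8
T5: 39→47, due 22, lateness 25
Maximum = 25.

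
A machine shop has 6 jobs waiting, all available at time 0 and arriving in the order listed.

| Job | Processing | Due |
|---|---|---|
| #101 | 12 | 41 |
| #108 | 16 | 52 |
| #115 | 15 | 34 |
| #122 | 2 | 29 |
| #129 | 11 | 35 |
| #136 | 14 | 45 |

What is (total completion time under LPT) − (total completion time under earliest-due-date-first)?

76

LPT (decreasing processing time): #108 #115 #136 #101 #129 #122.
#108: 0→16
#115: 16→31
#136: 31→45
#101: 45→57
#129: 57→68
#122: 68→70
Sum = 16+31+45+57+68+70 = 287.
EDD (increasing due date): #122 #115 #129 #101 #136 #108.
#122: 0→2
#115: 2→17
#129: 17→28
#101: 28→40
#136: 40→54
#108: 54→70
Sum = 2+17+28+40+54+70 = 211.
Difference = 287 − 211 = 76.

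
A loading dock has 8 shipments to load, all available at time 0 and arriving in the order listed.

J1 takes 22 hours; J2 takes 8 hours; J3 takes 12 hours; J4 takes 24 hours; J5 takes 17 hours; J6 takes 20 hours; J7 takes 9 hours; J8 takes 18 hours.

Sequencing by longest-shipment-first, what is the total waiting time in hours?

556

LPT (decreasing processing time): J4 J1 J6 J8 J5 J3 J7 J2.
J4: waits 0, runs 0→24
J1: waits 24, runs 24→46
J6: waits 46, runs 46→66
J8: waits 66, runs 66→84
J5: waits 84, runs 84→101
J3: waits 101, runs 101→113
J7: waits 113, runs 113→122
J2: waits 122, runs 122→130
Sum = 0+24+46+66+84+101+113+122 = 556.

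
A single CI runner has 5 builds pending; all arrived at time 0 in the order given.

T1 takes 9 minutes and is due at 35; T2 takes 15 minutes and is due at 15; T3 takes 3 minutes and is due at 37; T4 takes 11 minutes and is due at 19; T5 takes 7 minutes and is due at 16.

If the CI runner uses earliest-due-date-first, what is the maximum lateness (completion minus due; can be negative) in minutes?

EDD (increasing due date): T2 T5 T4 T1 T3.
T2: 0→15, due 15, lateness 0
T5: 15→22, due 16, lateness 6
T4: 22→33, due 19, lateness 14
T1: 33→42, due 35, lateness 7
T3: 42→45, due 37, lateness 8
Maximum = 14.

14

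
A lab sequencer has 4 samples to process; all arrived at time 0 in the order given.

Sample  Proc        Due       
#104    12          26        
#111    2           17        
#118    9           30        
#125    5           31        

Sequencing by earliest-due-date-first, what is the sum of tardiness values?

0

EDD (increasing due date): #111 #104 #118 #125.
#111: 0→2, due 17, tardiness 0
#104: 2→14, due 26, tardiness 0
#118: 14→23, due 30, tardiness 0
#125: 23→28, due 31, tardiness 0
Sum = 0+0+0+0 = 0.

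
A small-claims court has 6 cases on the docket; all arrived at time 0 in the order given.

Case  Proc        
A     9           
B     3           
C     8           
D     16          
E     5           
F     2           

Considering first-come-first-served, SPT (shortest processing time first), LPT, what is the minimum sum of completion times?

105

FIFO (arrival order): A B C D E F.
A: 0→9
B: 9→12
C: 12→20
D: 20→36
E: 36→41
F: 41→43
Sum = 9+12+20+36+41+43 = 161.
SPT (increasing processing time): F B E C A D.
F: 0→2
B: 2→5
E: 5→10
C: 10→18
A: 18→27
D: 27→43
Sum = 2+5+10+18+27+43 = 105.
LPT (decreasing processing time): D A C E B F.
D: 0→16
A: 16→25
C: 25→33
E: 33→38
B: 38→41
F: 41→43
Sum = 16+25+33+38+41+43 = 196.
FIFO 161, SPT 105, LPT 196 → minimum 105.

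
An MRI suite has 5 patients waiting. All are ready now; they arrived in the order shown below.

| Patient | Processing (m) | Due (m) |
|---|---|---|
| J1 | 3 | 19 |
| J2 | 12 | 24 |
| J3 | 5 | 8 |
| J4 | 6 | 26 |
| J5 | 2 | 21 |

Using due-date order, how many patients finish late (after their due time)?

EDD (increasing due date): J3 J1 J5 J2 J4.
J3: 0→5, due 8, tardiness 0
J1: 5→8, due 19, tardiness 0
J5: 8→10, due 21, tardiness 0
J2: 10→22, due 24, tardiness 0
J4: 22→28, due 26, tardiness 2
Late patients: 1.

1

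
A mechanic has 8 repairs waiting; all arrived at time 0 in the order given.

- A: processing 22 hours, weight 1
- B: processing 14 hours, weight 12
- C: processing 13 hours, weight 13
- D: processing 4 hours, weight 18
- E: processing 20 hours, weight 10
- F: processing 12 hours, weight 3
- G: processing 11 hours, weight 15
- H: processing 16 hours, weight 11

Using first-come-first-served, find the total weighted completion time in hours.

FIFO (arrival order): A B C D E F G H.
A: finishes 22, weight 1, w·C = 22
B: finishes 36, weight 12, w·C = 432
C: finishes 49, weight 13, w·C = 637
D: finishes 53, weight 18, w·C = 954
E: finishes 73, weight 10, w·C = 730
F: finishes 85, weight 3, w·C = 255
G: finishes 96, weight 15, w·C = 1440
H: finishes 112, weight 11, w·C = 1232
Sum = 22+432+637+954+730+255+1440+1232 = 5702.

5702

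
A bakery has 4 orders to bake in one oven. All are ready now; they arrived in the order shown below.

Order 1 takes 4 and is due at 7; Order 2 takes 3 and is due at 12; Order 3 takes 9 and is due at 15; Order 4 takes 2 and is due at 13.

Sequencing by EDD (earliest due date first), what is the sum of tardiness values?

EDD (increasing due date): Order 1 Order 2 Order 4 Order 3.
Order 1: 0→4, due 7, tardiness 0
Order 2: 4→7, due 12, tardiness 0
Order 4: 7→9, due 13, tardiness 0
Order 3: 9→18, due 15, tardiness 3
Sum = 0+0+0+3 = 3.

3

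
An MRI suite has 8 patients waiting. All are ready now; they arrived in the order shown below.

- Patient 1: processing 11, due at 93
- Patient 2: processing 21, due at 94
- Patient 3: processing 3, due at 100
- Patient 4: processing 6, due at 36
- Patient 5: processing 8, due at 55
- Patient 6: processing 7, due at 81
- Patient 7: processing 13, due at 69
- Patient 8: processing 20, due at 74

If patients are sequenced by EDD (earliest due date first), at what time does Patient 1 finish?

65

EDD (increasing due date): Patient 4 Patient 5 Patient 7 Patient 8 Patient 6 Patient 1 Patient 2 Patient 3.
Patient 4: 0→6
Patient 5: 6→14
Patient 7: 14→27
Patient 8: 27→47
Patient 6: 47→54
Patient 1: 54→65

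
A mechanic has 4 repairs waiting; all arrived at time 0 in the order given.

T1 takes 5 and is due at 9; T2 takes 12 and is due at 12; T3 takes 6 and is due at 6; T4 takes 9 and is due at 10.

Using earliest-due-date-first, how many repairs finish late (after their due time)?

3

EDD (increasing due date): T3 T1 T4 T2.
T3: 0→6, due 6, tardiness 0
T1: 6→11, due 9, tardiness 2
T4: 11→20, due 10, tardiness 10
T2: 20→32, due 12, tardiness 20
Late repairs: 3.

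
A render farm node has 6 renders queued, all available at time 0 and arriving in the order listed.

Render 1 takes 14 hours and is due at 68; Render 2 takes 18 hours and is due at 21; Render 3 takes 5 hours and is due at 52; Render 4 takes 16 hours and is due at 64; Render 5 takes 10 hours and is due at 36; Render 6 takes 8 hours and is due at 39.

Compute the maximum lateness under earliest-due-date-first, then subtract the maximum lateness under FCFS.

EDD (increasing due date): Render 2 Render 5 Render 6 Render 3 Render 4 Render 1.
Render 2: 0→18, due 21, lateness -3
Render 5: 18→28, due 36, lateness -8
Render 6: 28→36, due 39, lateness -3
Render 3: 36→41, due 52, lateness -11
Render 4: 41→57, due 64, lateness -7
Render 1: 57→71, due 68, lateness 3
Maximum = 3.
FIFO (arrival order): Render 1 Render 2 Render 3 Render 4 Render 5 Render 6.
Render 1: 0→14, due 68, lateness -54
Render 2: 14→32, due 21, lateness 11
Render 3: 32→37, due 52, lateness -15
Render 4: 37→53, due 64, lateness -11
Render 5: 53→63, due 36, lateness 27
Render 6: 63→71, due 39, lateness 32
Maximum = 32.
Difference = 3 − 32 = -29.

-29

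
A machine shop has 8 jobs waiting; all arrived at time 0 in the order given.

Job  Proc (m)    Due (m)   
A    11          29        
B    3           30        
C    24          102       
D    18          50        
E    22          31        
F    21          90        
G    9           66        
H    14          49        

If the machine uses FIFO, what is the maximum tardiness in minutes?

FIFO (arrival order): A B C D E F G H.
A: 0→11, due 29, tardiness 0
B: 11→14, due 30, tardiness 0
C: 14→38, due 102, tardiness 0
D: 38→56, due 50, tardiness 6
E: 56→78, due 31, tardiness 47
F: 78→99, due 90, tardiness 9
G: 99→108, due 66, tardiness 42
H: 108→122, due 49, tardiness 73
Maximum = 73.

73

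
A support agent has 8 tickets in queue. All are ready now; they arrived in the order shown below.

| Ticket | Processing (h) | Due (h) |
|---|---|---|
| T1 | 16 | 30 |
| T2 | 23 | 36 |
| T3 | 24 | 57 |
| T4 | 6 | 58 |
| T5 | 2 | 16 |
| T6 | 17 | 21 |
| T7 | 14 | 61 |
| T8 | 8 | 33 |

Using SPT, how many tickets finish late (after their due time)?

4

SPT (increasing processing time): T5 T4 T8 T7 T1 T6 T2 T3.
T5: 0→2, due 16, tardiness 0
T4: 2→8, due 58, tardiness 0
T8: 8→16, due 33, tardiness 0
T7: 16→30, due 61, tardiness 0
T1: 30→46, due 30, tardiness 16
T6: 46→63, due 21, tardiness 42
T2: 63→86, due 36, tardiness 50
T3: 86→110, due 57, tardiness 53
Late tickets: 4.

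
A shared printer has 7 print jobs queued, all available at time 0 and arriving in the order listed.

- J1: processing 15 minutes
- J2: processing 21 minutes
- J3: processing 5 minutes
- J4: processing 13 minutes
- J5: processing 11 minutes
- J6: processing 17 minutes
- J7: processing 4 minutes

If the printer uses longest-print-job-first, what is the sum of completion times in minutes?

LPT (decreasing processing time): J2 J6 J1 J4 J5 J3 J7.
J2: 0→21
J6: 21→38
J1: 38→53
J4: 53→66
J5: 66→77
J3: 77→82
J7: 82→86
Sum = 21+38+53+66+77+82+86 = 423.

423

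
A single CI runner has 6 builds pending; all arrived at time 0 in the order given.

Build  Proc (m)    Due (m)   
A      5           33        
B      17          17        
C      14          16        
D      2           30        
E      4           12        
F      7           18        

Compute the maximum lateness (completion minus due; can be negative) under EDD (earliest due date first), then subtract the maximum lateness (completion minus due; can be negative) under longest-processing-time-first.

EDD (increasing due date): E C B F D A.
E: 0→4, due 12, lateness -8
C: 4→18, due 16, lateness 2
B: 18→35, due 17, lateness 18
F: 35→42, due 18, lateness 24
D: 42→44, due 30, lateness 14
A: 44→49, due 33, lateness 16
Maximum = 24.
LPT (decreasing processing time): B C F A E D.
B: 0→17, due 17, lateness 0
C: 17→31, due 16, lateness 15
F: 31→38, due 18, lateness 20
A: 38→43, due 33, lateness 10
E: 43→47, due 12, lateness 35
D: 47→49, due 30, lateness 19
Maximum = 35.
Difference = 24 − 35 = -11.

-11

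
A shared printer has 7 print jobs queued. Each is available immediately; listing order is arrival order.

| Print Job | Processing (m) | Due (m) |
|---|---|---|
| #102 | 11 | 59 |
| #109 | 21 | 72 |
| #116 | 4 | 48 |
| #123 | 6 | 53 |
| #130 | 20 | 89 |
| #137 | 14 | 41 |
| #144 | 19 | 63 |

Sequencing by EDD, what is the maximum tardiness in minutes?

6

EDD (increasing due date): #137 #116 #123 #102 #144 #109 #130.
#137: 0→14, due 41, tardiness 0
#116: 14→18, due 48, tardiness 0
#123: 18→24, due 53, tardiness 0
#102: 24→35, due 59, tardiness 0
#144: 35→54, due 63, tardiness 0
#109: 54→75, due 72, tardiness 3
#130: 75→95, due 89, tardiness 6
Maximum = 6.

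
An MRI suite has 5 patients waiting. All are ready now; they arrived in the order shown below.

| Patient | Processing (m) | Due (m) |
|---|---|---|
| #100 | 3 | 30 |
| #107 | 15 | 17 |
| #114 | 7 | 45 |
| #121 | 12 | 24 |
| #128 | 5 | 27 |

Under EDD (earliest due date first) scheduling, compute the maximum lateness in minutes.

5

EDD (increasing due date): #107 #121 #128 #100 #114.
#107: 0→15, due 17, lateness -2
#121: 15→27, due 24, lateness 3
#128: 27→32, due 27, lateness 5
#100: 32→35, due 30, lateness 5
#114: 35→42, due 45, lateness -3
Maximum = 5.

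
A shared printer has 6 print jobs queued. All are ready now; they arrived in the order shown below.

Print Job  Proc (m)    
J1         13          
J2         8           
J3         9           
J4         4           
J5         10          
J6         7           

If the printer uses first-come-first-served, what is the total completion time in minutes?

193

FIFO (arrival order): J1 J2 J3 J4 J5 J6.
J1: 0→13
J2: 13→21
J3: 21→30
J4: 30→34
J5: 34→44
J6: 44→51
Sum = 13+21+30+34+44+51 = 193.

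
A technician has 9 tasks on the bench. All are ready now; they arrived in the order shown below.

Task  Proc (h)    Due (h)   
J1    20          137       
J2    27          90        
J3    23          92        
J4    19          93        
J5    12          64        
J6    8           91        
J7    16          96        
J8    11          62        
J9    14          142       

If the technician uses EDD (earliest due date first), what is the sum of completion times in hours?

725

EDD (increasing due date): J8 J5 J2 J6 J3 J4 J7 J1 J9.
J8: 0→11
J5: 11→23
J2: 23→50
J6: 50→58
J3: 58→81
J4: 81→100
J7: 100→116
J1: 116→136
J9: 136→150
Sum = 11+23+50+58+81+100+116+136+150 = 725.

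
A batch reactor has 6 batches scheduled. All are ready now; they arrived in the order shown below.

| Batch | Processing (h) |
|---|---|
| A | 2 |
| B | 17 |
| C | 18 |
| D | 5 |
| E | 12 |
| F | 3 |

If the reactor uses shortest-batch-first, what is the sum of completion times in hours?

135

SPT (increasing processing time): A F D E B C.
A: 0→2
F: 2→5
D: 5→10
E: 10→22
B: 22→39
C: 39→57
Sum = 2+5+10+22+39+57 = 135.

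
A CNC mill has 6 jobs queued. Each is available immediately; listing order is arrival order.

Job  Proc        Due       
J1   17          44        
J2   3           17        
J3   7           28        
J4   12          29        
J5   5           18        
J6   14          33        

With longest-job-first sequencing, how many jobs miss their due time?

LPT (decreasing processing time): J1 J6 J4 J3 J5 J2.
J1: 0→17, due 44, tardiness 0
J6: 17→31, due 33, tardiness 0
J4: 31→43, due 29, tardiness 14
J3: 43→50, due 28, tardiness 22
J5: 50→55, due 18, tardiness 37
J2: 55→58, due 17, tardiness 41
Late jobs: 4.

4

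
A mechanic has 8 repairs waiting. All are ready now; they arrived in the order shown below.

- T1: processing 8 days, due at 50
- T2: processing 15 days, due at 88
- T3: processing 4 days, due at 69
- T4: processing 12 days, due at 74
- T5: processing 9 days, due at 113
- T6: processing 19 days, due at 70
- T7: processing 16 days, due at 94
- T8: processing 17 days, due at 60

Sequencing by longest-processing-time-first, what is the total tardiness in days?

LPT (decreasing processing time): T6 T8 T7 T2 T4 T5 T1 T3.
T6: 0→19, due 70, tardiness 0
T8: 19→36, due 60, tardiness 0
T7: 36→52, due 94, tardiness 0
T2: 52→67, due 88, tardiness 0
T4: 67→79, due 74, tardiness 5
T5: 79→88, due 113, tardiness 0
T1: 88→96, due 50, tardiness 46
T3: 96→100, due 69, tardiness 31
Sum = 0+0+0+0+5+0+46+31 = 82.

82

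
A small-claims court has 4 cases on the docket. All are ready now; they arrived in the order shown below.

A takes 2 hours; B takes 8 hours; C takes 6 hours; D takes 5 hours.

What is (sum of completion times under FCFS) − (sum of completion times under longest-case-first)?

FIFO (arrival order): A B C D.
A: 0→2
B: 2→10
C: 10→16
D: 16→21
Sum = 2+10+16+21 = 49.
LPT (decreasing processing time): B C D A.
B: 0→8
C: 8→14
D: 14→19
A: 19→21
Sum = 8+14+19+21 = 62.
Difference = 49 − 62 = -13.

-13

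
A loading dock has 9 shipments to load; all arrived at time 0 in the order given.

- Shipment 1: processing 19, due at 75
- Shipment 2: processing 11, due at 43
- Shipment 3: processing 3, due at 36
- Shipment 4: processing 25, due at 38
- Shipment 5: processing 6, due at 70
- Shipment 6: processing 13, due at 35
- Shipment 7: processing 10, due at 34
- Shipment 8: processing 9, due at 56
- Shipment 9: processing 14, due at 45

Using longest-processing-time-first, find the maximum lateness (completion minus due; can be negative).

74

LPT (decreasing processing time): Shipment 4 Shipment 1 Shipment 9 Shipment 6 Shipment 2 Shipment 7 Shipment 8 Shipment 5 Shipment 3.
Shipment 4: 0→25, due 38, lateness -13
Shipment 1: 25→44, due 75, lateness -31
Shipment 9: 44→58, due 45, lateness 13
Shipment 6: 58→71, due 35, lateness 36
Shipment 2: 71→82, due 43, lateness 39
Shipment 7: 82→92, due 34, lateness 58
Shipment 8: 92→101, due 56, lateness 45
Shipment 5: 101→107, due 70, lateness 37
Shipment 3: 107→110, due 36, lateness 74
Maximum = 74.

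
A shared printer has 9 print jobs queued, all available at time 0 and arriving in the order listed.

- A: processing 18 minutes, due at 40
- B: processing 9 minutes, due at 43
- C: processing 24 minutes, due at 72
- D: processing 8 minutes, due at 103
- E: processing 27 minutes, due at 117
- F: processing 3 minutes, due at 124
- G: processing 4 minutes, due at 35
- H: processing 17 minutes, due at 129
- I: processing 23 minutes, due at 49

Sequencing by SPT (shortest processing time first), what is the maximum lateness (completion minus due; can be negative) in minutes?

34

SPT (increasing processing time): F G D B H A I C E.
F: 0→3, due 124, lateness -121
G: 3→7, due 35, lateness -28
D: 7→15, due 103, lateness -88
B: 15→24, due 43, lateness -19
H: 24→41, due 129, lateness -88
A: 41→59, due 40, lateness 19
I: 59→82, due 49, lateness 33
C: 82→106, due 72, lateness 34
E: 106→133, due 117, lateness 16
Maximum = 34.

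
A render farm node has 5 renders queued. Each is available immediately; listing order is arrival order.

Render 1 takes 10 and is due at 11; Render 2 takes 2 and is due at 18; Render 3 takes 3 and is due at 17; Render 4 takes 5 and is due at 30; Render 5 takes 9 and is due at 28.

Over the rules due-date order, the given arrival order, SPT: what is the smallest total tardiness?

0

EDD (increasing due date): Render 1 Render 3 Render 2 Render 5 Render 4.
Render 1: 0→10, due 11, tardiness 0
Render 3: 10→13, due 17, tardiness 0
Render 2: 13→15, due 18, tardiness 0
Render 5: 15→24, due 28, tardiness 0
Render 4: 24→29, due 30, tardiness 0
Sum = 0+0+0+0+0 = 0.
FIFO (arrival order): Render 1 Render 2 Render 3 Render 4 Render 5.
Render 1: 0→10, due 11, tardiness 0
Render 2: 10→12, due 18, tardiness 0
Render 3: 12→15, due 17, tardiness 0
Render 4: 15→20, due 30, tardiness 0
Render 5: 20→29, due 28, tardiness 1
Sum = 0+0+0+0+1 = 1.
SPT (increasing processing time): Render 2 Render 3 Render 4 Render 5 Render 1.
Render 2: 0→2, due 18, tardiness 0
Render 3: 2→5, due 17, tardiness 0
Render 4: 5→10, due 30, tardiness 0
Render 5: 10→19, due 28, tardiness 0
Render 1: 19→29, due 11, tardiness 18
Sum = 0+0+0+0+18 = 18.
EDD 0, FIFO 1, SPT 18 → minimum 0.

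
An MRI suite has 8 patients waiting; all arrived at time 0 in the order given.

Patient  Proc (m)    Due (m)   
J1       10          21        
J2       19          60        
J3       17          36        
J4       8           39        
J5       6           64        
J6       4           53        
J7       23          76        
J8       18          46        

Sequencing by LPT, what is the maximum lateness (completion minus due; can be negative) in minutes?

LPT (decreasing processing time): J7 J2 J8 J3 J1 J4 J5 J6.
J7: 0→23, due 76, lateness -53
J2: 23→42, due 60, lateness -18
J8: 42→60, due 46, lateness 14
J3: 60→77, due 36, lateness 41
J1: 77→87, due 21, lateness 66
J4: 87→95, due 39, lateness 56
J5: 95→101, due 64, lateness 37
J6: 101→105, due 53, lateness 52
Maximum = 66.

66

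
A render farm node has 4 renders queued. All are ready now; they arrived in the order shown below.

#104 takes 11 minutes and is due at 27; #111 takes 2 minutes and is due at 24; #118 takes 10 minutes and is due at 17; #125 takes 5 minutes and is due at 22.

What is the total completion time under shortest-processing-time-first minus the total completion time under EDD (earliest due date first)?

-16

SPT (increasing processing time): #111 #125 #118 #104.
#111: 0→2
#125: 2→7
#118: 7→17
#104: 17→28
Sum = 2+7+17+28 = 54.
EDD (increasing due date): #118 #125 #111 #104.
#118: 0→10
#125: 10→15
#111: 15→17
#104: 17→28
Sum = 10+15+17+28 = 70.
Difference = 54 − 70 = -16.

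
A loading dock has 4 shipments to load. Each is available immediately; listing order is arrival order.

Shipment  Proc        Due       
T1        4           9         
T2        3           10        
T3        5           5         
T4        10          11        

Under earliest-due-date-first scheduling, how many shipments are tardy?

2

EDD (increasing due date): T3 T1 T2 T4.
T3: 0→5, due 5, tardiness 0
T1: 5→9, due 9, tardiness 0
T2: 9→12, due 10, tardiness 2
T4: 12→22, due 11, tardiness 11
Late shipments: 2.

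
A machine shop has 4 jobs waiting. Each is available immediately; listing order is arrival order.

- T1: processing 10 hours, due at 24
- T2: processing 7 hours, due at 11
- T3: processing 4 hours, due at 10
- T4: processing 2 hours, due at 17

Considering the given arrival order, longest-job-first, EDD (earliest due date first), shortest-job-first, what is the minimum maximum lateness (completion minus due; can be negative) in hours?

FIFO (arrival order): T1 T2 T3 T4.
T1: 0→10, due 24, lateness -14
T2: 10→17, due 11, lateness 6
T3: 17→21, due 10, lateness 11
T4: 21→23, due 17, lateness 6
Maximum = 11.
LPT (decreasing processing time): T1 T2 T3 T4.
T1: 0→10, due 24, lateness -14
T2: 10→17, due 11, lateness 6
T3: 17→21, due 10, lateness 11
T4: 21→23, due 17, lateness 6
Maximum = 11.
EDD (increasing due date): T3 T2 T4 T1.
T3: 0→4, due 10, lateness -6
T2: 4→11, due 11, lateness 0
T4: 11→13, due 17, lateness -4
T1: 13→23, due 24, lateness -1
Maximum = 0.
SPT (increasing processing time): T4 T3 T2 T1.
T4: 0→2, due 17, lateness -15
T3: 2→6, due 10, lateness -4
T2: 6→13, due 11, lateness 2
T1: 13→23, due 24, lateness -1
Maximum = 2.
FIFO 11, LPT 11, EDD 0, SPT 2 → minimum 0.

0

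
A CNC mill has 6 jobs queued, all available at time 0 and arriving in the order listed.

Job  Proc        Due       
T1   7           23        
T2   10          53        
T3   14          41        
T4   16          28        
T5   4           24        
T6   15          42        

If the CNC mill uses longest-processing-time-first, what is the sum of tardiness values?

87

LPT (decreasing processing time): T4 T6 T3 T2 T1 T5.
T4: 0→16, due 28, tardiness 0
T6: 16→31, due 42, tardiness 0
T3: 31→45, due 41, tardiness 4
T2: 45→55, due 53, tardiness 2
T1: 55→62, due 23, tardiness 39
T5: 62→66, due 24, tardiness 42
Sum = 0+0+4+2+39+42 = 87.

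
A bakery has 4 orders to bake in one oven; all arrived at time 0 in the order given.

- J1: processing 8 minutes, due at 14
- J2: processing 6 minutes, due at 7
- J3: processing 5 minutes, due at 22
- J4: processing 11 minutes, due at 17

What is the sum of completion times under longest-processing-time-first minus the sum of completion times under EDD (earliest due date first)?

LPT (decreasing processing time): J4 J1 J2 J3.
J4: 0→11
J1: 11→19
J2: 19→25
J3: 25→30
Sum = 11+19+25+30 = 85.
EDD (increasing due date): J2 J1 J4 J3.
J2: 0→6
J1: 6→14
J4: 14→25
J3: 25→30
Sum = 6+14+25+30 = 75.
Difference = 85 − 75 = 10.

10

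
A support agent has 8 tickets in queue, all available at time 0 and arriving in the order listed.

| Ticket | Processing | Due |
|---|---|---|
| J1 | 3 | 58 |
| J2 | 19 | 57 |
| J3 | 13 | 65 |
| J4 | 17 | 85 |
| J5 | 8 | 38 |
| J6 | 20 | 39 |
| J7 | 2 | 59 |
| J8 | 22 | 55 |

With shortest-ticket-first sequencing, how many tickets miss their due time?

3

SPT (increasing processing time): J7 J1 J5 J3 J4 J2 J6 J8.
J7: 0→2, due 59, tardiness 0
J1: 2→5, due 58, tardiness 0
J5: 5→13, due 38, tardiness 0
J3: 13→26, due 65, tardiness 0
J4: 26→43, due 85, tardiness 0
J2: 43→62, due 57, tardiness 5
J6: 62→82, due 39, tardiness 43
J8: 82→104, due 55, tardiness 49
Late tickets: 3.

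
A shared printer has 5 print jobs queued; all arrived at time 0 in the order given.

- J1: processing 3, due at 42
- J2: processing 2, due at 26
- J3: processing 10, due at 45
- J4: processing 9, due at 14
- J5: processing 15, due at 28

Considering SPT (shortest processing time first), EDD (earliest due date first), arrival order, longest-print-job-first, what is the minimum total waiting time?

SPT (increasing processing time): J2 J1 J4 J3 J5.
J2: waits 0, runs 0→2
J1: waits 2, runs 2→5
J4: waits 5, runs 5→14
J3: waits 14, runs 14→24
J5: waits 24, runs 24→39
Sum = 0+2+5+14+24 = 45.
EDD (increasing due date): J4 J2 J5 J1 J3.
J4: waits 0, runs 0→9
J2: waits 9, runs 9→11
J5: waits 11, runs 11→26
J1: waits 26, runs 26→29
J3: waits 29, runs 29→39
Sum = 0+9+11+26+29 = 75.
FIFO (arrival order): J1 J2 J3 J4 J5.
J1: waits 0, runs 0→3
J2: waits 3, runs 3→5
J3: waits 5, runs 5→15
J4: waits 15, runs 15→24
J5: waits 24, runs 24→39
Sum = 0+3+5+15+24 = 47.
LPT (decreasing processing time): J5 J3 J4 J1 J2.
J5: waits 0, runs 0→15
J3: waits 15, runs 15→25
J4: waits 25, runs 25→34
J1: waits 34, runs 34→37
J2: waits 37, runs 37→39
Sum = 0+15+25+34+37 = 111.
SPT 45, EDD 75, FIFO 47, LPT 111 → minimum 45.

45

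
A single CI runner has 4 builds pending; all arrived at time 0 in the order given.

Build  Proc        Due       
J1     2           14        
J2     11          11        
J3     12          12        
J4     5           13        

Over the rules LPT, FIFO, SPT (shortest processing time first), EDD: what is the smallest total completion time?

57

LPT (decreasing processing time): J3 J2 J4 J1.
J3: 0→12
J2: 12→23
J4: 23→28
J1: 28→30
Sum = 12+23+28+30 = 93.
FIFO (arrival order): J1 J2 J3 J4.
J1: 0→2
J2: 2→13
J3: 13→25
J4: 25→30
Sum = 2+13+25+30 = 70.
SPT (increasing processing time): J1 J4 J2 J3.
J1: 0→2
J4: 2→7
J2: 7→18
J3: 18→30
Sum = 2+7+18+30 = 57.
EDD (increasing due date): J2 J3 J4 J1.
J2: 0→11
J3: 11→23
J4: 23→28
J1: 28→30
Sum = 11+23+28+30 = 92.
LPT 93, FIFO 70, SPT 57, EDD 92 → minimum 57.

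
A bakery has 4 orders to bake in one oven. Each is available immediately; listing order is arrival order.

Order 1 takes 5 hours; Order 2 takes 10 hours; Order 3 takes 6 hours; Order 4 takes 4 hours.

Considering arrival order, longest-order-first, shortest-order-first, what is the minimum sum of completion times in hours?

53

FIFO (arrival order): Order 1 Order 2 Order 3 Order 4.
Order 1: 0→5
Order 2: 5→15
Order 3: 15→21
Order 4: 21→25
Sum = 5+15+21+25 = 66.
LPT (decreasing processing time): Order 2 Order 3 Order 1 Order 4.
Order 2: 0→10
Order 3: 10→16
Order 1: 16→21
Order 4: 21→25
Sum = 10+16+21+25 = 72.
SPT (increasing processing time): Order 4 Order 1 Order 3 Order 2.
Order 4: 0→4
Order 1: 4→9
Order 3: 9→15
Order 2: 15→25
Sum = 4+9+15+25 = 53.
FIFO 66, LPT 72, SPT 53 → minimum 53.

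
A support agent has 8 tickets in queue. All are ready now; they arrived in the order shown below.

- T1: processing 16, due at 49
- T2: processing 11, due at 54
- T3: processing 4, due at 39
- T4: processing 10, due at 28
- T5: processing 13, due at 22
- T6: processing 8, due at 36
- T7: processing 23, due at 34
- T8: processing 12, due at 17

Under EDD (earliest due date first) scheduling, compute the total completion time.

449

EDD (increasing due date): T8 T5 T4 T7 T6 T3 T1 T2.
T8: 0→12
T5: 12→25
T4: 25→35
T7: 35→58
T6: 58→66
T3: 66→70
T1: 70→86
T2: 86→97
Sum = 12+25+35+58+66+70+86+97 = 449.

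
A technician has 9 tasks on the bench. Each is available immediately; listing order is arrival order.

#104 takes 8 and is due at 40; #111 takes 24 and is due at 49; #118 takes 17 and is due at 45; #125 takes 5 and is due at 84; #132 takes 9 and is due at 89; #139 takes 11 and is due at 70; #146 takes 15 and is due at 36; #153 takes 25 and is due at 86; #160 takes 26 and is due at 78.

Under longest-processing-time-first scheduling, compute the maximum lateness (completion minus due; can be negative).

LPT (decreasing processing time): #160 #153 #111 #118 #146 #139 #132 #104 #125.
#160: 0→26, due 78, lateness -52
#153: 26→51, due 86, lateness -35
#111: 51→75, due 49, lateness 26
#118: 75→92, due 45, lateness 47
#146: 92→107, due 36, lateness 71
#139: 107→118, due 70, lateness 48
#132: 118→127, due 89, lateness 38
#104: 127→135, due 40, lateness 95
#125: 135→140, due 84, lateness 56
Maximum = 95.

95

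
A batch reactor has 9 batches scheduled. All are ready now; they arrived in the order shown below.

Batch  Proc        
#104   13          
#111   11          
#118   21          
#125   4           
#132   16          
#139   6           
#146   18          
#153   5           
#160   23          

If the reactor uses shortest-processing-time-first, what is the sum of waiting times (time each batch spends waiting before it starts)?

315

SPT (increasing processing time): #125 #153 #139 #111 #104 #132 #146 #118 #160.
#125: waits 0, runs 0→4
#153: waits 4, runs 4→9
#139: waits 9, runs 9→15
#111: waits 15, runs 15→26
#104: waits 26, runs 26→39
#132: waits 39, runs 39→55
#146: waits 55, runs 55→73
#118: waits 73, runs 73→94
#160: waits 94, runs 94→117
Sum = 0+4+9+15+26+39+55+73+94 = 315.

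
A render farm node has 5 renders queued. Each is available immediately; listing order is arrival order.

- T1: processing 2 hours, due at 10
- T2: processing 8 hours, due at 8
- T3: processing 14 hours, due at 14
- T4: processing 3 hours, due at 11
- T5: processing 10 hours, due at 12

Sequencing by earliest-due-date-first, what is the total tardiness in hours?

EDD (increasing due date): T2 T1 T4 T5 T3.
T2: 0→8, due 8, tardiness 0
T1: 8→10, due 10, tardiness 0
T4: 10→13, due 11, tardiness 2
T5: 13→23, due 12, tardiness 11
T3: 23→37, due 14, tardiness 23
Sum = 0+0+2+11+23 = 36.

36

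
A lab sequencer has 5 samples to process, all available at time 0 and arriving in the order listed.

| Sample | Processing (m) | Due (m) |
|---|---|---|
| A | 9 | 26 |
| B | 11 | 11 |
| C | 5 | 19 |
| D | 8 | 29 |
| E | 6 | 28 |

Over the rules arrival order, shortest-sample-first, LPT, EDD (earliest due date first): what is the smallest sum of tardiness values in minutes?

FIFO (arrival order): A B C D E.
A: 0→9, due 26, tardiness 0
B: 9→20, due 11, tardiness 9
C: 20→25, due 19, tardiness 6
D: 25→33, due 29, tardiness 4
E: 33→39, due 28, tardiness 11
Sum = 0+9+6+4+11 = 30.
SPT (increasing processing time): C E D A B.
C: 0→5, due 19, tardiness 0
E: 5→11, due 28, tardiness 0
D: 11→19, due 29, tardiness 0
A: 19→28, due 26, tardiness 2
B: 28→39, due 11, tardiness 28
Sum = 0+0+0+2+28 = 30.
LPT (decreasing processing time): B A D E C.
B: 0→11, due 11, tardiness 0
A: 11→20, due 26, tardiness 0
D: 20→28, due 29, tardiness 0
E: 28→34, due 28, tardiness 6
C: 34→39, due 19, tardiness 20
Sum = 0+0+0+6+20 = 26.
EDD (increasing due date): B C A E D.
B: 0→11, due 11, tardiness 0
C: 11→16, due 19, tardiness 0
A: 16→25, due 26, tardiness 0
E: 25→31, due 28, tardiness 3
D: 31→39, due 29, tardiness 10
Sum = 0+0+0+3+10 = 13.
FIFO 30, SPT 30, LPT 26, EDD 13 → minimum 13.

13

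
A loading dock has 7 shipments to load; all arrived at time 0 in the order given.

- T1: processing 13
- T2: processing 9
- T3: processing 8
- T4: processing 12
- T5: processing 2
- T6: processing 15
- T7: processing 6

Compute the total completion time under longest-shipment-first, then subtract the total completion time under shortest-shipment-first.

114

LPT (decreasing processing time): T6 T1 T4 T2 T3 T7 T5.
T6: 0→15
T1: 15→28
T4: 28→40
T2: 40→49
T3: 49→57
T7: 57→63
T5: 63→65
Sum = 15+28+40+49+57+63+65 = 317.
SPT (increasing processing time): T5 T7 T3 T2 T4 T1 T6.
T5: 0→2
T7: 2→8
T3: 8→16
T2: 16→25
T4: 25→37
T1: 37→50
T6: 50→65
Sum = 2+8+16+25+37+50+65 = 203.
Difference = 317 − 203 = 114.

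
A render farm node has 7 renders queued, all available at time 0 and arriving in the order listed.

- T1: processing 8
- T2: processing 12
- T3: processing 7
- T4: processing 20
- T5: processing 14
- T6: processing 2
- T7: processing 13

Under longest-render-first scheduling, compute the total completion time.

LPT (decreasing processing time): T4 T5 T7 T2 T1 T3 T6.
T4: 0→20
T5: 20→34
T7: 34→47
T2: 47→59
T1: 59→67
T3: 67→74
T6: 74→76
Sum = 20+34+47+59+67+74+76 = 377.

377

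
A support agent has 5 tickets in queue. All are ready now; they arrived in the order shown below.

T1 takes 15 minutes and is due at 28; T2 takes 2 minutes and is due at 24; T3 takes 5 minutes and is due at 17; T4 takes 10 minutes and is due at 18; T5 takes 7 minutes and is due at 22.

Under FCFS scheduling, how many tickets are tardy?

3

FIFO (arrival order): T1 T2 T3 T4 T5.
T1: 0→15, due 28, tardiness 0
T2: 15→17, due 24, tardiness 0
T3: 17→22, due 17, tardiness 5
T4: 22→32, due 18, tardiness 14
T5: 32→39, due 22, tardiness 17
Late tickets: 3.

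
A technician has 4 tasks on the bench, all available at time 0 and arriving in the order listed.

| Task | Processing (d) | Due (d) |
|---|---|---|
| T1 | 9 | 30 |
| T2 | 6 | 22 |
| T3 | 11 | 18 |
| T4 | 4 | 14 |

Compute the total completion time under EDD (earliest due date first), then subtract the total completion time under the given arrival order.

EDD (increasing due date): T4 T3 T2 T1.
T4: 0→4
T3: 4→15
T2: 15→21
T1: 21→30
Sum = 4+15+21+30 = 70.
FIFO (arrival order): T1 T2 T3 T4.
T1: 0→9
T2: 9→15
T3: 15→26
T4: 26→30
Sum = 9+15+26+30 = 80.
Difference = 70 − 80 = -10.

-10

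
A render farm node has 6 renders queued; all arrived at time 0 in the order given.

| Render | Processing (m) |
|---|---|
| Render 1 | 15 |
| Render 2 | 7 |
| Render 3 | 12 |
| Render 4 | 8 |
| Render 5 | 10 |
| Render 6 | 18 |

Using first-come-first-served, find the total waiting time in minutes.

165

FIFO (arrival order): Render 1 Render 2 Render 3 Render 4 Render 5 Render 6.
Render 1: waits 0, runs 0→15
Render 2: waits 15, runs 15→22
Render 3: waits 22, runs 22→34
Render 4: waits 34, runs 34→42
Render 5: waits 42, runs 42→52
Render 6: waits 52, runs 52→70
Sum = 0+15+22+34+42+52 = 165.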